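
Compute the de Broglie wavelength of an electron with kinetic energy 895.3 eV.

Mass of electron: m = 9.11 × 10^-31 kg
4.10 × 10^-11 m

Using λ = h/√(2mKE):

First convert KE to Joules: KE = 895.3 eV = 1.434 × 10^-16 J

λ = h/√(2mKE)
λ = (6.626 × 10^-34 J·s) / √(2 × 9.11 × 10^-31 kg × 1.434 × 10^-16 J)
λ = 4.10 × 10^-11 m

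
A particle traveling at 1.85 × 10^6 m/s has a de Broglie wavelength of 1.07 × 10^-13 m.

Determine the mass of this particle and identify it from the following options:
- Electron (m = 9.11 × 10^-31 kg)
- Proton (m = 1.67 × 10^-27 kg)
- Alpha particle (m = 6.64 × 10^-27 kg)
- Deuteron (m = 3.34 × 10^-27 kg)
The particle is a deuteron.

From λ = h/(mv), solve for mass:

m = h/(λv)
m = (6.626 × 10^-34 J·s) / (1.07 × 10^-13 m × 1.85 × 10^6 m/s)
m = 3.35 × 10^-27 kg

Comparing with the listed masses, this is closest to a deuteron.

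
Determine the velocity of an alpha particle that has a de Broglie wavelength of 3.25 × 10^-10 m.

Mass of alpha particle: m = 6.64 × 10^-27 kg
3.07 × 10^2 m/s

From the de Broglie relation λ = h/(mv), we solve for v:

v = h/(mλ)
v = (6.626 × 10^-34 J·s) / (6.64 × 10^-27 kg × 3.25 × 10^-10 m)
v = 3.07 × 10^2 m/s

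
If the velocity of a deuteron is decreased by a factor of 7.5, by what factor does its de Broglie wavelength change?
The wavelength increases by a factor of 7.5.

From λ = h/(mv), the wavelength is inversely proportional to velocity:

λ ∝ 1/v

If v → v/7.5, then λ → 7.5λ

When velocity is decreased by a factor of 7.5, the wavelength increases by a factor of 7.5.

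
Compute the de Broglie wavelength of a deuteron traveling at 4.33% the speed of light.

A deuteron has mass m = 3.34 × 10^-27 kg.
1.53 × 10^-14 m

Using the de Broglie relation λ = h/(mv):

v = 4.33% × c = 1.298 × 10^7 m/s

λ = h/(mv)
λ = (6.626 × 10^-34 J·s) / (3.34 × 10^-27 kg × 1.298 × 10^7 m/s)
λ = 1.53 × 10^-14 m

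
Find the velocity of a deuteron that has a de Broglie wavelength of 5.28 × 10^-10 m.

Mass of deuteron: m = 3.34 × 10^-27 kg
3.76 × 10^2 m/s

From the de Broglie relation λ = h/(mv), we solve for v:

v = h/(mλ)
v = (6.626 × 10^-34 J·s) / (3.34 × 10^-27 kg × 5.28 × 10^-10 m)
v = 3.76 × 10^2 m/s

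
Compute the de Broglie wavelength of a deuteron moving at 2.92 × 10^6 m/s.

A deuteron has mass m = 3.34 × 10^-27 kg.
6.79 × 10^-14 m

Using the de Broglie relation λ = h/(mv):

λ = h/(mv)
λ = (6.626 × 10^-34 J·s) / (3.34 × 10^-27 kg × 2.92 × 10^6 m/s)
λ = 6.79 × 10^-14 m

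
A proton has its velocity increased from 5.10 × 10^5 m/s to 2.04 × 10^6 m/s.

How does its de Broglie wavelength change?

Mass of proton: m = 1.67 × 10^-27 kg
The wavelength decreases by a factor of 4.

Using λ = h/(mv):

Initial wavelength: λ₁ = h/(mv₁) = 7.78 × 10^-13 m
Final wavelength: λ₂ = h/(mv₂) = 1.94 × 10^-13 m

Since λ ∝ 1/v, when velocity increases by a factor of 4, the wavelength decreases by a factor of 4.

λ₂/λ₁ = v₁/v₂ = 1/4

The wavelength decreases by a factor of 4.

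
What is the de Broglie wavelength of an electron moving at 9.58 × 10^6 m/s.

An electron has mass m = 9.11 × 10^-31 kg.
7.59 × 10^-11 m

Using the de Broglie relation λ = h/(mv):

λ = h/(mv)
λ = (6.626 × 10^-34 J·s) / (9.11 × 10^-31 kg × 9.58 × 10^6 m/s)
λ = 7.59 × 10^-11 m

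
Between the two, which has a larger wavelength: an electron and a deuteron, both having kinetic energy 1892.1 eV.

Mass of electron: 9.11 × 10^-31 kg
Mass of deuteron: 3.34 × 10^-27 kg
The electron has the longer wavelength.

Using λ = h/√(2mKE):

For electron: λ₁ = h/√(2m₁KE) = 2.82 × 10^-11 m
For deuteron: λ₂ = h/√(2m₂KE) = 4.66 × 10^-13 m

Since λ ∝ 1/√m at constant kinetic energy, the lighter particle has the longer wavelength.

The electron has the longer de Broglie wavelength.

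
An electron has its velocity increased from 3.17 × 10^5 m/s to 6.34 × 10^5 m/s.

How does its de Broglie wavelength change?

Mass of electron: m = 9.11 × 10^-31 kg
The wavelength decreases by a factor of 2.

Using λ = h/(mv):

Initial wavelength: λ₁ = h/(mv₁) = 2.29 × 10^-9 m
Final wavelength: λ₂ = h/(mv₂) = 1.15 × 10^-9 m

Since λ ∝ 1/v, when velocity increases by a factor of 2, the wavelength decreases by a factor of 2.

λ₂/λ₁ = v₁/v₂ = 1/2

The wavelength decreases by a factor of 2.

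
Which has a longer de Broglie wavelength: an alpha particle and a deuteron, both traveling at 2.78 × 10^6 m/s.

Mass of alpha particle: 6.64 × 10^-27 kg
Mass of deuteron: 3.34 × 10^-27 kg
The deuteron has the longer wavelength.

Using λ = h/(mv), since both particles have the same velocity, the wavelength depends only on mass.

For alpha particle: λ₁ = h/(m₁v) = 3.59 × 10^-14 m
For deuteron: λ₂ = h/(m₂v) = 7.14 × 10^-14 m

Since λ ∝ 1/m at constant velocity, the lighter particle has the longer wavelength.

The deuteron has the longer de Broglie wavelength.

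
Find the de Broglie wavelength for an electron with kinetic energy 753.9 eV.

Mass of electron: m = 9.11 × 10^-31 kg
4.47 × 10^-11 m

Using λ = h/√(2mKE):

First convert KE to Joules: KE = 753.9 eV = 1.208 × 10^-16 J

λ = h/√(2mKE)
λ = (6.626 × 10^-34 J·s) / √(2 × 9.11 × 10^-31 kg × 1.208 × 10^-16 J)
λ = 4.47 × 10^-11 m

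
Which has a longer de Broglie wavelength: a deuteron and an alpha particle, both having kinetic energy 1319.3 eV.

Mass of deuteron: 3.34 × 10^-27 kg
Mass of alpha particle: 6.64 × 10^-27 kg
The deuteron has the longer wavelength.

Using λ = h/√(2mKE):

For deuteron: λ₁ = h/√(2m₁KE) = 5.58 × 10^-13 m
For alpha particle: λ₂ = h/√(2m₂KE) = 3.95 × 10^-13 m

Since λ ∝ 1/√m at constant kinetic energy, the lighter particle has the longer wavelength.

The deuteron has the longer de Broglie wavelength.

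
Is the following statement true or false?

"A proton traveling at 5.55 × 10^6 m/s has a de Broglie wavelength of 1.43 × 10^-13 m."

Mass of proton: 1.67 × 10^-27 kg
False

The claim is incorrect.

Using λ = h/(mv):
λ = (6.626 × 10^-34 J·s) / (1.67 × 10^-27 kg × 5.55 × 10^6 m/s)
λ = 7.15 × 10^-14 m

The actual wavelength differs from the claimed 1.43 × 10^-13 m.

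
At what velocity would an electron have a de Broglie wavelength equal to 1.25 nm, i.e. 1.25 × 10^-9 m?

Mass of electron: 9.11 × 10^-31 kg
5.82 × 10^5 m/s

From λ = h/(mv), solve for v:

v = h/(mλ)
v = (6.626 × 10^-34 J·s) / (9.11 × 10^-31 kg × 1.25 × 10^-9 m)
v = 5.82 × 10^5 m/s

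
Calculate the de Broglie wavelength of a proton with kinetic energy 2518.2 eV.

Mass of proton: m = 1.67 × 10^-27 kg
5.71 × 10^-13 m

Using λ = h/√(2mKE):

First convert KE to Joules: KE = 2518.2 eV = 4.035 × 10^-16 J

λ = h/√(2mKE)
λ = (6.626 × 10^-34 J·s) / √(2 × 1.67 × 10^-27 kg × 4.035 × 10^-16 J)
λ = 5.71 × 10^-13 m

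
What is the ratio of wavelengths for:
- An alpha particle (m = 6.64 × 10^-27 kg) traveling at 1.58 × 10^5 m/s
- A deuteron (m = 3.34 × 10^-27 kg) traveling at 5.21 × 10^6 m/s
λ₁/λ₂ = 16.6

Using λ = h/(mv):

λ₁ = h/(m₁v₁) = 6.32 × 10^-13 m
λ₂ = h/(m₂v₂) = 3.81 × 10^-14 m

Ratio λ₁/λ₂ = (m₂v₂)/(m₁v₁)
         = (3.34 × 10^-27 kg × 5.21 × 10^6 m/s) / (6.64 × 10^-27 kg × 1.58 × 10^5 m/s)
         = 16.6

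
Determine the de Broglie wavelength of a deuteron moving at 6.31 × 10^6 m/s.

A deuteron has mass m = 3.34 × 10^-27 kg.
3.14 × 10^-14 m

Using the de Broglie relation λ = h/(mv):

λ = h/(mv)
λ = (6.626 × 10^-34 J·s) / (3.34 × 10^-27 kg × 6.31 × 10^6 m/s)
λ = 3.14 × 10^-14 m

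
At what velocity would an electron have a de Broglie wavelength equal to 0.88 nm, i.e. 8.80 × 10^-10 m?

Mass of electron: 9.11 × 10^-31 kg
8.27 × 10^5 m/s

From λ = h/(mv), solve for v:

v = h/(mλ)
v = (6.626 × 10^-34 J·s) / (9.11 × 10^-31 kg × 8.80 × 10^-10 m)
v = 8.27 × 10^5 m/s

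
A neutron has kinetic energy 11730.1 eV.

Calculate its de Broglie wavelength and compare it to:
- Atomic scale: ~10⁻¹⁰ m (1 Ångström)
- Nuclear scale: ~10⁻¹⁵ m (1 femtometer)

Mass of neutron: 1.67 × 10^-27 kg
λ = 2.64 × 10^-13 m, which is between nuclear and atomic scales.

Using λ = h/√(2mKE):

KE = 11730.1 eV = 1.879 × 10^-15 J

λ = h/√(2mKE)
λ = (6.626 × 10^-34 J·s) / √(2 × 1.67 × 10^-27 kg × 1.879 × 10^-15 J)
λ = 2.64 × 10^-13 m

Comparison:
- Atomic scale (10⁻¹⁰ m): λ is 0.0026× this size
- Nuclear scale (10⁻¹⁵ m): λ is 2.6e+02× this size

The wavelength is between nuclear and atomic scales.

This wavelength is appropriate for probing atomic structure but too large for nuclear physics experiments.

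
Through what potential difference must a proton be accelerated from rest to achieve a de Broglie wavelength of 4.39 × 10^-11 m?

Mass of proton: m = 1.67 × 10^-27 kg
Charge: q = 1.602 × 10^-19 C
4.26 × 10^-1 V

From λ = h/√(2mqV), we solve for V:

λ² = h²/(2mqV)
V = h²/(2mqλ²)
V = (6.626 × 10^-34 J·s)² / (2 × 1.67 × 10^-27 kg × 1.602 × 10^-19 C × (4.39 × 10^-11 m)²)
V = 4.26 × 10^-1 V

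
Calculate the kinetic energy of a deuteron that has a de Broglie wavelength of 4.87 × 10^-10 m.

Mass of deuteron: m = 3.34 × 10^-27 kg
2.77 × 10^-22 J (or 1.73 × 10^-3 eV)

From λ = h/√(2mKE), we solve for KE:

λ² = h²/(2mKE)
KE = h²/(2mλ²)
KE = (6.626 × 10^-34 J·s)² / (2 × 3.34 × 10^-27 kg × (4.87 × 10^-10 m)²)
KE = 2.77 × 10^-22 J
KE = 1.73 × 10^-3 eV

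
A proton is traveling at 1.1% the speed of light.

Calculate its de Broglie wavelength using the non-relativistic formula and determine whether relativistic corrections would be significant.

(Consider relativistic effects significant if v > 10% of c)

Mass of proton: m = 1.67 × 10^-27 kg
No, relativistic corrections are not needed.

Using the non-relativistic de Broglie formula λ = h/(mv):

v = 1.1% × c = 3.298 × 10^6 m/s

λ = h/(mv)
λ = (6.626 × 10^-34 J·s) / (1.67 × 10^-27 kg × 3.298 × 10^6 m/s)
λ = 1.20 × 10^-13 m

Since v = 1.1% of c < 10% of c, relativistic corrections are NOT significant and this non-relativistic result is a good approximation.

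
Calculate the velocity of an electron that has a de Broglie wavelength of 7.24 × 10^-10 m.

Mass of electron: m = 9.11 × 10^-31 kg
1.00 × 10^6 m/s

From the de Broglie relation λ = h/(mv), we solve for v:

v = h/(mλ)
v = (6.626 × 10^-34 J·s) / (9.11 × 10^-31 kg × 7.24 × 10^-10 m)
v = 1.00 × 10^6 m/s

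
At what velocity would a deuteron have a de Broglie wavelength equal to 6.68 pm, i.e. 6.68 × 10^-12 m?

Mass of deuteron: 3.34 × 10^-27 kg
2.97 × 10^4 m/s

From λ = h/(mv), solve for v:

v = h/(mλ)
v = (6.626 × 10^-34 J·s) / (3.34 × 10^-27 kg × 6.68 × 10^-12 m)
v = 2.97 × 10^4 m/s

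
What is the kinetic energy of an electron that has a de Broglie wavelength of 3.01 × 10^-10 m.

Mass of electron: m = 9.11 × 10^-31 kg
2.66 × 10^-18 J (or 16.6 eV)

From λ = h/√(2mKE), we solve for KE:

λ² = h²/(2mKE)
KE = h²/(2mλ²)
KE = (6.626 × 10^-34 J·s)² / (2 × 9.11 × 10^-31 kg × (3.01 × 10^-10 m)²)
KE = 2.66 × 10^-18 J
KE = 16.6 eV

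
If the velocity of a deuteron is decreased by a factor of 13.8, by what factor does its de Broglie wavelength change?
The wavelength increases by a factor of 13.8.

From λ = h/(mv), the wavelength is inversely proportional to velocity:

λ ∝ 1/v

If v → v/13.8, then λ → 13.8λ

When velocity is decreased by a factor of 13.8, the wavelength increases by a factor of 13.8.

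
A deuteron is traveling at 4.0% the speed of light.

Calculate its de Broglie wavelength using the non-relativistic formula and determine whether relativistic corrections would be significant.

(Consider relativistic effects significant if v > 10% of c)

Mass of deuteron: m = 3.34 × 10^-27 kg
No, relativistic corrections are not needed.

Using the non-relativistic de Broglie formula λ = h/(mv):

v = 4.0% × c = 1.199 × 10^7 m/s

λ = h/(mv)
λ = (6.626 × 10^-34 J·s) / (3.34 × 10^-27 kg × 1.199 × 10^7 m/s)
λ = 1.65 × 10^-14 m

Since v = 4.0% of c < 10% of c, relativistic corrections are NOT significant and this non-relativistic result is a good approximation.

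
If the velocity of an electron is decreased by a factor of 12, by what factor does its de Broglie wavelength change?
The wavelength increases by a factor of 12.

From λ = h/(mv), the wavelength is inversely proportional to velocity:

λ ∝ 1/v

If v → v/12, then λ → 12λ

When velocity is decreased by a factor of 12, the wavelength increases by a factor of 12.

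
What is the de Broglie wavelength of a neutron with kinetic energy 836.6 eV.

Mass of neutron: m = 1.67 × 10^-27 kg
9.90 × 10^-13 m

Using λ = h/√(2mKE):

First convert KE to Joules: KE = 836.6 eV = 1.340 × 10^-16 J

λ = h/√(2mKE)
λ = (6.626 × 10^-34 J·s) / √(2 × 1.67 × 10^-27 kg × 1.340 × 10^-16 J)
λ = 9.90 × 10^-13 m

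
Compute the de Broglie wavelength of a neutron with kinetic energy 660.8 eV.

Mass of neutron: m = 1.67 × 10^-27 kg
1.11 × 10^-12 m

Using λ = h/√(2mKE):

First convert KE to Joules: KE = 660.8 eV = 1.059 × 10^-16 J

λ = h/√(2mKE)
λ = (6.626 × 10^-34 J·s) / √(2 × 1.67 × 10^-27 kg × 1.059 × 10^-16 J)
λ = 1.11 × 10^-12 m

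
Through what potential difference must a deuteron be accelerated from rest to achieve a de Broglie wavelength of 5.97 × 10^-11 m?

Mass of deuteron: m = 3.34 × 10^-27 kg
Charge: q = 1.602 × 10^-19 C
1.15 × 10^-1 V

From λ = h/√(2mqV), we solve for V:

λ² = h²/(2mqV)
V = h²/(2mqλ²)
V = (6.626 × 10^-34 J·s)² / (2 × 3.34 × 10^-27 kg × 1.602 × 10^-19 C × (5.97 × 10^-11 m)²)
V = 1.15 × 10^-1 V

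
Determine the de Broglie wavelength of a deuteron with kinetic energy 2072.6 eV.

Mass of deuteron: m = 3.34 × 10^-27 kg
4.45 × 10^-13 m

Using λ = h/√(2mKE):

First convert KE to Joules: KE = 2072.6 eV = 3.321 × 10^-16 J

λ = h/√(2mKE)
λ = (6.626 × 10^-34 J·s) / √(2 × 3.34 × 10^-27 kg × 3.321 × 10^-16 J)
λ = 4.45 × 10^-13 m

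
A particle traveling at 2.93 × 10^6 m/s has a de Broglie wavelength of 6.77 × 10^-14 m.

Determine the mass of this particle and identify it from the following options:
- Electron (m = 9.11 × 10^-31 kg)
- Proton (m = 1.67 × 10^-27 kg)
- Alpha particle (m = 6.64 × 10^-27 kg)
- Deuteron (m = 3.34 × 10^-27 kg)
The particle is a deuteron.

From λ = h/(mv), solve for mass:

m = h/(λv)
m = (6.626 × 10^-34 J·s) / (6.77 × 10^-14 m × 2.93 × 10^6 m/s)
m = 3.34 × 10^-27 kg

Comparing with the listed masses, this is closest to a deuteron.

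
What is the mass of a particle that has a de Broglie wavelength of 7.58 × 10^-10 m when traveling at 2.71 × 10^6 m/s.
3.23 × 10^-31 kg

From the de Broglie relation λ = h/(mv), we solve for m:

m = h/(λv)
m = (6.626 × 10^-34 J·s) / (7.58 × 10^-10 m × 2.71 × 10^6 m/s)
m = 3.23 × 10^-31 kg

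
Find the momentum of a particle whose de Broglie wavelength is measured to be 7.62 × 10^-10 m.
8.70 × 10^-25 kg·m/s

From the de Broglie relation λ = h/p, we solve for p:

p = h/λ
p = (6.626 × 10^-34 J·s) / (7.62 × 10^-10 m)
p = 8.70 × 10^-25 kg·m/s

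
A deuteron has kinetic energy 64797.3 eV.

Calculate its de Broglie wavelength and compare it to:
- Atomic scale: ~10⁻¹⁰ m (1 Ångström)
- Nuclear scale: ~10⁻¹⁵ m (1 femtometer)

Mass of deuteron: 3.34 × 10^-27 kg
λ = 7.96 × 10^-14 m, which is between nuclear and atomic scales.

Using λ = h/√(2mKE):

KE = 64797.3 eV = 1.038 × 10^-14 J

λ = h/√(2mKE)
λ = (6.626 × 10^-34 J·s) / √(2 × 3.34 × 10^-27 kg × 1.038 × 10^-14 J)
λ = 7.96 × 10^-14 m

Comparison:
- Atomic scale (10⁻¹⁰ m): λ is 0.0008× this size
- Nuclear scale (10⁻¹⁵ m): λ is 80× this size

The wavelength is between nuclear and atomic scales.

This wavelength is appropriate for probing atomic structure but too large for nuclear physics experiments.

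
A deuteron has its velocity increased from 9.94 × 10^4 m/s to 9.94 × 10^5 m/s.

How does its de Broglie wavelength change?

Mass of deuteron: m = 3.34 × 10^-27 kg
The wavelength decreases by a factor of 10.

Using λ = h/(mv):

Initial wavelength: λ₁ = h/(mv₁) = 2.00 × 10^-12 m
Final wavelength: λ₂ = h/(mv₂) = 2.00 × 10^-13 m

Since λ ∝ 1/v, when velocity increases by a factor of 10, the wavelength decreases by a factor of 10.

λ₂/λ₁ = v₁/v₂ = 1/10

The wavelength decreases by a factor of 10.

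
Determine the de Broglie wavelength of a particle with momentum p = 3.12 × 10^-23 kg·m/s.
2.12 × 10^-11 m

Using the de Broglie relation λ = h/p:

λ = h/p
λ = (6.626 × 10^-34 J·s) / (3.12 × 10^-23 kg·m/s)
λ = 2.12 × 10^-11 m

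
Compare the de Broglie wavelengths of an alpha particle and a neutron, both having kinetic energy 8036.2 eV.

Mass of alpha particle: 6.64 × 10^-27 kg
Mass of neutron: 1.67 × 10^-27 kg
The neutron has the longer wavelength.

Using λ = h/√(2mKE):

For alpha particle: λ₁ = h/√(2m₁KE) = 1.60 × 10^-13 m
For neutron: λ₂ = h/√(2m₂KE) = 3.20 × 10^-13 m

Since λ ∝ 1/√m at constant kinetic energy, the lighter particle has the longer wavelength.

The neutron has the longer de Broglie wavelength.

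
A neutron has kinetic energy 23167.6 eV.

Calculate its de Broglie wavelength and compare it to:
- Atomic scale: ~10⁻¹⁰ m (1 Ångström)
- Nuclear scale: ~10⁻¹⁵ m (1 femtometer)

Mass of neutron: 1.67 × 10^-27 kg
λ = 1.88 × 10^-13 m, which is between nuclear and atomic scales.

Using λ = h/√(2mKE):

KE = 23167.6 eV = 3.712 × 10^-15 J

λ = h/√(2mKE)
λ = (6.626 × 10^-34 J·s) / √(2 × 1.67 × 10^-27 kg × 3.712 × 10^-15 J)
λ = 1.88 × 10^-13 m

Comparison:
- Atomic scale (10⁻¹⁰ m): λ is 0.0019× this size
- Nuclear scale (10⁻¹⁵ m): λ is 1.9e+02× this size

The wavelength is between nuclear and atomic scales.

This wavelength is appropriate for probing atomic structure but too large for nuclear physics experiments.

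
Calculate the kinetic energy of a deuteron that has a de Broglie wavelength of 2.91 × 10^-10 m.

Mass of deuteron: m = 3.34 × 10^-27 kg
7.76 × 10^-22 J (or 4.84 × 10^-3 eV)

From λ = h/√(2mKE), we solve for KE:

λ² = h²/(2mKE)
KE = h²/(2mλ²)
KE = (6.626 × 10^-34 J·s)² / (2 × 3.34 × 10^-27 kg × (2.91 × 10^-10 m)²)
KE = 7.76 × 10^-22 J
KE = 4.84 × 10^-3 eV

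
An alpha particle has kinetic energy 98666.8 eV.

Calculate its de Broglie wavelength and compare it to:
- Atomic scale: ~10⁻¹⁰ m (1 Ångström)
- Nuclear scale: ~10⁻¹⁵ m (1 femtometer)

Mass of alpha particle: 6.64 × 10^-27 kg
λ = 4.57 × 10^-14 m, which is between nuclear and atomic scales.

Using λ = h/√(2mKE):

KE = 98666.8 eV = 1.581 × 10^-14 J

λ = h/√(2mKE)
λ = (6.626 × 10^-34 J·s) / √(2 × 6.64 × 10^-27 kg × 1.581 × 10^-14 J)
λ = 4.57 × 10^-14 m

Comparison:
- Atomic scale (10⁻¹⁰ m): λ is 0.00046× this size
- Nuclear scale (10⁻¹⁵ m): λ is 46× this size

The wavelength is between nuclear and atomic scales.

This wavelength is appropriate for probing atomic structure but too large for nuclear physics experiments.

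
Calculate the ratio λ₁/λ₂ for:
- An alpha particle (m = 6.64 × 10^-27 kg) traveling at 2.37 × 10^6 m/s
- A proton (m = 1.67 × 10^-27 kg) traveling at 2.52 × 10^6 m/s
λ₁/λ₂ = 0.267

Using λ = h/(mv):

λ₁ = h/(m₁v₁) = 4.21 × 10^-14 m
λ₂ = h/(m₂v₂) = 1.57 × 10^-13 m

Ratio λ₁/λ₂ = (m₂v₂)/(m₁v₁)
         = (1.67 × 10^-27 kg × 2.52 × 10^6 m/s) / (6.64 × 10^-27 kg × 2.37 × 10^6 m/s)
         = 0.267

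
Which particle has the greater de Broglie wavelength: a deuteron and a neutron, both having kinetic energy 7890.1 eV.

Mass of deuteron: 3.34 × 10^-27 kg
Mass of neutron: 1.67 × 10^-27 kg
The neutron has the longer wavelength.

Using λ = h/√(2mKE):

For deuteron: λ₁ = h/√(2m₁KE) = 2.28 × 10^-13 m
For neutron: λ₂ = h/√(2m₂KE) = 3.22 × 10^-13 m

Since λ ∝ 1/√m at constant kinetic energy, the lighter particle has the longer wavelength.

The neutron has the longer de Broglie wavelength.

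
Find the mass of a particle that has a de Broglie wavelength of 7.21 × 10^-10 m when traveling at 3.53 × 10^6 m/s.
2.60 × 10^-31 kg

From the de Broglie relation λ = h/(mv), we solve for m:

m = h/(λv)
m = (6.626 × 10^-34 J·s) / (7.21 × 10^-10 m × 3.53 × 10^6 m/s)
m = 2.60 × 10^-31 kg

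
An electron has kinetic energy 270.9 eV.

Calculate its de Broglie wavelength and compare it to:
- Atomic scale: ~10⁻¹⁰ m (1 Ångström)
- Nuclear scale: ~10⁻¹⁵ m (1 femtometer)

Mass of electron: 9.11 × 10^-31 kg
λ = 7.45 × 10^-11 m, which is between nuclear and atomic scales.

Using λ = h/√(2mKE):

KE = 270.9 eV = 4.340 × 10^-17 J

λ = h/√(2mKE)
λ = (6.626 × 10^-34 J·s) / √(2 × 9.11 × 10^-31 kg × 4.340 × 10^-17 J)
λ = 7.45 × 10^-11 m

Comparison:
- Atomic scale (10⁻¹⁰ m): λ is 0.75× this size
- Nuclear scale (10⁻¹⁵ m): λ is 7.5e+04× this size

The wavelength is between nuclear and atomic scales.

This wavelength is appropriate for probing atomic structure but too large for nuclear physics experiments.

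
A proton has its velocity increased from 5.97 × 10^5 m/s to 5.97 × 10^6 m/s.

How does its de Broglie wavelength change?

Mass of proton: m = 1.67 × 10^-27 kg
The wavelength decreases by a factor of 10.

Using λ = h/(mv):

Initial wavelength: λ₁ = h/(mv₁) = 6.65 × 10^-13 m
Final wavelength: λ₂ = h/(mv₂) = 6.65 × 10^-14 m

Since λ ∝ 1/v, when velocity increases by a factor of 10, the wavelength decreases by a factor of 10.

λ₂/λ₁ = v₁/v₂ = 1/10

The wavelength decreases by a factor of 10.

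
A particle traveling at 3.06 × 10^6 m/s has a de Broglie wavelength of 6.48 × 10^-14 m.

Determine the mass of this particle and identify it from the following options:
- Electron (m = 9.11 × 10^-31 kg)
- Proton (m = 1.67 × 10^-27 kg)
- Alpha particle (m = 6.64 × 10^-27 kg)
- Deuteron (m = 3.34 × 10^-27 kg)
The particle is a deuteron.

From λ = h/(mv), solve for mass:

m = h/(λv)
m = (6.626 × 10^-34 J·s) / (6.48 × 10^-14 m × 3.06 × 10^6 m/s)
m = 3.34 × 10^-27 kg

Comparing with the listed masses, this is closest to a deuteron.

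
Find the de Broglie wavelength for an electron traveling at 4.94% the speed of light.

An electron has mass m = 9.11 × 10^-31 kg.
4.91 × 10^-11 m

Using the de Broglie relation λ = h/(mv):

v = 4.94% × c = 1.481 × 10^7 m/s

λ = h/(mv)
λ = (6.626 × 10^-34 J·s) / (9.11 × 10^-31 kg × 1.481 × 10^7 m/s)
λ = 4.91 × 10^-11 m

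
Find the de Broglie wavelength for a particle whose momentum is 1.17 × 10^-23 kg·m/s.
5.66 × 10^-11 m

Using the de Broglie relation λ = h/p:

λ = h/p
λ = (6.626 × 10^-34 J·s) / (1.17 × 10^-23 kg·m/s)
λ = 5.66 × 10^-11 m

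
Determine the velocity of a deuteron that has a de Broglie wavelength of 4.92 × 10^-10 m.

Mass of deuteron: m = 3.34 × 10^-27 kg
4.03 × 10^2 m/s

From the de Broglie relation λ = h/(mv), we solve for v:

v = h/(mλ)
v = (6.626 × 10^-34 J·s) / (3.34 × 10^-27 kg × 4.92 × 10^-10 m)
v = 4.03 × 10^2 m/s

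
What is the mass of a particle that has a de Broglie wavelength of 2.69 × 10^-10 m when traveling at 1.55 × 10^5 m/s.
1.59 × 10^-29 kg

From the de Broglie relation λ = h/(mv), we solve for m:

m = h/(λv)
m = (6.626 × 10^-34 J·s) / (2.69 × 10^-10 m × 1.55 × 10^5 m/s)
m = 1.59 × 10^-29 kg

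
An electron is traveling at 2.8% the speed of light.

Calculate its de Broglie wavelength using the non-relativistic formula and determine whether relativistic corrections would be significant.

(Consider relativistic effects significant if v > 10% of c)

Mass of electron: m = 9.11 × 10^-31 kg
No, relativistic corrections are not needed.

Using the non-relativistic de Broglie formula λ = h/(mv):

v = 2.8% × c = 8.394 × 10^6 m/s

λ = h/(mv)
λ = (6.626 × 10^-34 J·s) / (9.11 × 10^-31 kg × 8.394 × 10^6 m/s)
λ = 8.66 × 10^-11 m

Since v = 2.8% of c < 10% of c, relativistic corrections are NOT significant and this non-relativistic result is a good approximation.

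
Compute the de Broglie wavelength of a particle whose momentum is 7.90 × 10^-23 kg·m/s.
8.39 × 10^-12 m

Using the de Broglie relation λ = h/p:

λ = h/p
λ = (6.626 × 10^-34 J·s) / (7.90 × 10^-23 kg·m/s)
λ = 8.39 × 10^-12 m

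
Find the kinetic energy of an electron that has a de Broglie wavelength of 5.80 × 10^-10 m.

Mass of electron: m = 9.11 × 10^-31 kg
7.16 × 10^-19 J (or 4.47 eV)

From λ = h/√(2mKE), we solve for KE:

λ² = h²/(2mKE)
KE = h²/(2mλ²)
KE = (6.626 × 10^-34 J·s)² / (2 × 9.11 × 10^-31 kg × (5.80 × 10^-10 m)²)
KE = 7.16 × 10^-19 J
KE = 4.47 eV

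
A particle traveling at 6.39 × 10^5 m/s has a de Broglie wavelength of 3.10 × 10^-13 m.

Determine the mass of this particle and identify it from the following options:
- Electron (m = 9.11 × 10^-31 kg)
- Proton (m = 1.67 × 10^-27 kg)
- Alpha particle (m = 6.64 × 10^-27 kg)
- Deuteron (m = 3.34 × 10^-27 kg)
The particle is a deuteron.

From λ = h/(mv), solve for mass:

m = h/(λv)
m = (6.626 × 10^-34 J·s) / (3.10 × 10^-13 m × 6.39 × 10^5 m/s)
m = 3.34 × 10^-27 kg

Comparing with the listed masses, this is closest to a deuteron.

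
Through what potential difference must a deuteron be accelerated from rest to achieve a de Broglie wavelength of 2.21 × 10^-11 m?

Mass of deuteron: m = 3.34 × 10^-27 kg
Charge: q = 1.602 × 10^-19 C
8.40 × 10^-1 V

From λ = h/√(2mqV), we solve for V:

λ² = h²/(2mqV)
V = h²/(2mqλ²)
V = (6.626 × 10^-34 J·s)² / (2 × 3.34 × 10^-27 kg × 1.602 × 10^-19 C × (2.21 × 10^-11 m)²)
V = 8.40 × 10^-1 V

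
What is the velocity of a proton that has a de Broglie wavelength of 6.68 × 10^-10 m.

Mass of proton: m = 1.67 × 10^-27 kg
5.94 × 10^2 m/s

From the de Broglie relation λ = h/(mv), we solve for v:

v = h/(mλ)
v = (6.626 × 10^-34 J·s) / (1.67 × 10^-27 kg × 6.68 × 10^-10 m)
v = 5.94 × 10^2 m/s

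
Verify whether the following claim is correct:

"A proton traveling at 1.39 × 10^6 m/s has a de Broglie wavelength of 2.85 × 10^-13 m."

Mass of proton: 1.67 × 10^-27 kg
True

The claim is correct.

Using λ = h/(mv):
λ = (6.626 × 10^-34 J·s) / (1.67 × 10^-27 kg × 1.39 × 10^6 m/s)
λ = 2.85 × 10^-13 m

This matches the claimed value.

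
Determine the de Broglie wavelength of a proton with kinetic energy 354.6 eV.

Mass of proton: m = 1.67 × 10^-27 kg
1.52 × 10^-12 m

Using λ = h/√(2mKE):

First convert KE to Joules: KE = 354.6 eV = 5.681 × 10^-17 J

λ = h/√(2mKE)
λ = (6.626 × 10^-34 J·s) / √(2 × 1.67 × 10^-27 kg × 5.681 × 10^-17 J)
λ = 1.52 × 10^-12 m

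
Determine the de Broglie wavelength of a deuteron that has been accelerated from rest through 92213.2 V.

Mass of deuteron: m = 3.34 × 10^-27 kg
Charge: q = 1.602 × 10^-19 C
6.67 × 10^-14 m

When a particle is accelerated through voltage V, it gains kinetic energy KE = qV.

The de Broglie wavelength is then λ = h/√(2mqV):

λ = h/√(2mqV)
λ = (6.626 × 10^-34 J·s) / √(2 × 3.34 × 10^-27 kg × 1.602 × 10^-19 C × 92213.2 V)
λ = 6.67 × 10^-14 m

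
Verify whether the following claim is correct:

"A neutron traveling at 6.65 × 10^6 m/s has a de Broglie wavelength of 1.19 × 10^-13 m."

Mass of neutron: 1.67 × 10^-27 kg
False

The claim is incorrect.

Using λ = h/(mv):
λ = (6.626 × 10^-34 J·s) / (1.67 × 10^-27 kg × 6.65 × 10^6 m/s)
λ = 5.97 × 10^-14 m

The actual wavelength differs from the claimed 1.19 × 10^-13 m.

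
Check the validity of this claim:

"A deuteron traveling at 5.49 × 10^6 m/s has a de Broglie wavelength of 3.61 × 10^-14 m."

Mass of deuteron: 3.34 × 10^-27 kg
True

The claim is correct.

Using λ = h/(mv):
λ = (6.626 × 10^-34 J·s) / (3.34 × 10^-27 kg × 5.49 × 10^6 m/s)
λ = 3.61 × 10^-14 m

This matches the claimed value.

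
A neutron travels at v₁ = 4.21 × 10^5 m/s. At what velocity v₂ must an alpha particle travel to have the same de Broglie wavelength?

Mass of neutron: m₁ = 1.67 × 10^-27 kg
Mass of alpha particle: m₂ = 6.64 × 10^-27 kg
v₂ = 1.06 × 10^5 m/s

For equal de Broglie wavelengths: λ₁ = λ₂

h/(m₁v₁) = h/(m₂v₂)
m₁v₁ = m₂v₂
v₂ = v₁ · (m₁/m₂)

v₂ = 4.21 × 10^5 m/s × (1.67 × 10^-27 kg / 6.64 × 10^-27 kg)
v₂ = 1.06 × 10^5 m/s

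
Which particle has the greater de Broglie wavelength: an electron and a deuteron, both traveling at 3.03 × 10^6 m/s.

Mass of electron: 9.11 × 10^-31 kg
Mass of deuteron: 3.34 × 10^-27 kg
The electron has the longer wavelength.

Using λ = h/(mv), since both particles have the same velocity, the wavelength depends only on mass.

For electron: λ₁ = h/(m₁v) = 2.40 × 10^-10 m
For deuteron: λ₂ = h/(m₂v) = 6.55 × 10^-14 m

Since λ ∝ 1/m at constant velocity, the lighter particle has the longer wavelength.

The electron has the longer de Broglie wavelength.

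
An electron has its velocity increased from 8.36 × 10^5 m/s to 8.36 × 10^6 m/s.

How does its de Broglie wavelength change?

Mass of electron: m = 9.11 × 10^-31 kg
The wavelength decreases by a factor of 10.

Using λ = h/(mv):

Initial wavelength: λ₁ = h/(mv₁) = 8.70 × 10^-10 m
Final wavelength: λ₂ = h/(mv₂) = 8.70 × 10^-11 m

Since λ ∝ 1/v, when velocity increases by a factor of 10, the wavelength decreases by a factor of 10.

λ₂/λ₁ = v₁/v₂ = 1/10

The wavelength decreases by a factor of 10.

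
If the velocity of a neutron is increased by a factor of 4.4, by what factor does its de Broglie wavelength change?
The wavelength decreases by a factor of 4.4.

From λ = h/(mv), the wavelength is inversely proportional to velocity:

λ ∝ 1/v

If v → 4.4v, then λ → λ/4.4

When velocity is increased by a factor of 4.4, the wavelength decreases by a factor of 4.4.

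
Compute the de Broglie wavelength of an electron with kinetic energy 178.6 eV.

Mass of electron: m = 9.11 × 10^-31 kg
9.18 × 10^-11 m

Using λ = h/√(2mKE):

First convert KE to Joules: KE = 178.6 eV = 2.861 × 10^-17 J

λ = h/√(2mKE)
λ = (6.626 × 10^-34 J·s) / √(2 × 9.11 × 10^-31 kg × 2.861 × 10^-17 J)
λ = 9.18 × 10^-11 m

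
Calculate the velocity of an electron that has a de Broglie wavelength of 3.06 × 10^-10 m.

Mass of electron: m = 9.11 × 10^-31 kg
2.38 × 10^6 m/s

From the de Broglie relation λ = h/(mv), we solve for v:

v = h/(mλ)
v = (6.626 × 10^-34 J·s) / (9.11 × 10^-31 kg × 3.06 × 10^-10 m)
v = 2.38 × 10^6 m/s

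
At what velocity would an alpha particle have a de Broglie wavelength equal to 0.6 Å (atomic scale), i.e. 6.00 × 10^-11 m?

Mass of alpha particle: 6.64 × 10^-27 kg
1.66 × 10^3 m/s

From λ = h/(mv), solve for v:

v = h/(mλ)
v = (6.626 × 10^-34 J·s) / (6.64 × 10^-27 kg × 6.00 × 10^-11 m)
v = 1.66 × 10^3 m/s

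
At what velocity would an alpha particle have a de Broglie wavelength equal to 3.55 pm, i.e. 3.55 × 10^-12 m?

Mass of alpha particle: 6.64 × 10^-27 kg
2.81 × 10^4 m/s

From λ = h/(mv), solve for v:

v = h/(mλ)
v = (6.626 × 10^-34 J·s) / (6.64 × 10^-27 kg × 3.55 × 10^-12 m)
v = 2.81 × 10^4 m/s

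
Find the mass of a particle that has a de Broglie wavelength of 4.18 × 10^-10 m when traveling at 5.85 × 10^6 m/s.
2.71 × 10^-31 kg

From the de Broglie relation λ = h/(mv), we solve for m:

m = h/(λv)
m = (6.626 × 10^-34 J·s) / (4.18 × 10^-10 m × 5.85 × 10^6 m/s)
m = 2.71 × 10^-31 kg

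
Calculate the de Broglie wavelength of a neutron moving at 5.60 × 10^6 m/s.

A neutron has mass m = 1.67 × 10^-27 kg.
7.09 × 10^-14 m

Using the de Broglie relation λ = h/(mv):

λ = h/(mv)
λ = (6.626 × 10^-34 J·s) / (1.67 × 10^-27 kg × 5.60 × 10^6 m/s)
λ = 7.09 × 10^-14 m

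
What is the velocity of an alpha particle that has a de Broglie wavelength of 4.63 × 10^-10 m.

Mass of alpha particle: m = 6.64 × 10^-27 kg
2.16 × 10^2 m/s

From the de Broglie relation λ = h/(mv), we solve for v:

v = h/(mλ)
v = (6.626 × 10^-34 J·s) / (6.64 × 10^-27 kg × 4.63 × 10^-10 m)
v = 2.16 × 10^2 m/s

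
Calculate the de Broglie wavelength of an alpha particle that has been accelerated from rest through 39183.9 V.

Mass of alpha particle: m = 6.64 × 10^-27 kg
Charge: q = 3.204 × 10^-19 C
5.13 × 10^-14 m

When a particle is accelerated through voltage V, it gains kinetic energy KE = qV.

The de Broglie wavelength is then λ = h/√(2mqV):

λ = h/√(2mqV)
λ = (6.626 × 10^-34 J·s) / √(2 × 6.64 × 10^-27 kg × 3.204 × 10^-19 C × 39183.9 V)
λ = 5.13 × 10^-14 m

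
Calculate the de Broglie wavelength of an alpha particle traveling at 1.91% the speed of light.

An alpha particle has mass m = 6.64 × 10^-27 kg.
1.74 × 10^-14 m

Using the de Broglie relation λ = h/(mv):

v = 1.91% × c = 5.726 × 10^6 m/s

λ = h/(mv)
λ = (6.626 × 10^-34 J·s) / (6.64 × 10^-27 kg × 5.726 × 10^6 m/s)
λ = 1.74 × 10^-14 m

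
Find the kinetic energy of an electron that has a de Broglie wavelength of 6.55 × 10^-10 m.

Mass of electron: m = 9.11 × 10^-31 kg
5.62 × 10^-19 J (or 3.51 eV)

From λ = h/√(2mKE), we solve for KE:

λ² = h²/(2mKE)
KE = h²/(2mλ²)
KE = (6.626 × 10^-34 J·s)² / (2 × 9.11 × 10^-31 kg × (6.55 × 10^-10 m)²)
KE = 5.62 × 10^-19 J
KE = 3.51 eV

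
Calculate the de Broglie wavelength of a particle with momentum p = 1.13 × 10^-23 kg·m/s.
5.86 × 10^-11 m

Using the de Broglie relation λ = h/p:

λ = h/p
λ = (6.626 × 10^-34 J·s) / (1.13 × 10^-23 kg·m/s)
λ = 5.86 × 10^-11 m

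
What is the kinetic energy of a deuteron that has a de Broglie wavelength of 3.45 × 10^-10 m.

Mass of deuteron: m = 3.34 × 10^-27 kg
5.52 × 10^-22 J (or 3.45 × 10^-3 eV)

From λ = h/√(2mKE), we solve for KE:

λ² = h²/(2mKE)
KE = h²/(2mλ²)
KE = (6.626 × 10^-34 J·s)² / (2 × 3.34 × 10^-27 kg × (3.45 × 10^-10 m)²)
KE = 5.52 × 10^-22 J
KE = 3.45 × 10^-3 eV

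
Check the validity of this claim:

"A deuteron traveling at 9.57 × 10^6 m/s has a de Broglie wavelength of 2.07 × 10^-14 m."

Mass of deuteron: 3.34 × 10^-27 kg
True

The claim is correct.

Using λ = h/(mv):
λ = (6.626 × 10^-34 J·s) / (3.34 × 10^-27 kg × 9.57 × 10^6 m/s)
λ = 2.07 × 10^-14 m

This matches the claimed value.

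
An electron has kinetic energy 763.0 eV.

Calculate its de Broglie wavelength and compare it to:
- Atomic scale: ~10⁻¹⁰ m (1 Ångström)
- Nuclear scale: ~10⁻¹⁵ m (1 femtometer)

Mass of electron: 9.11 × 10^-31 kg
λ = 4.44 × 10^-11 m, which is between nuclear and atomic scales.

Using λ = h/√(2mKE):

KE = 763.0 eV = 1.222 × 10^-16 J

λ = h/√(2mKE)
λ = (6.626 × 10^-34 J·s) / √(2 × 9.11 × 10^-31 kg × 1.222 × 10^-16 J)
λ = 4.44 × 10^-11 m

Comparison:
- Atomic scale (10⁻¹⁰ m): λ is 0.44× this size
- Nuclear scale (10⁻¹⁵ m): λ is 4.4e+04× this size

The wavelength is between nuclear and atomic scales.

This wavelength is appropriate for probing atomic structure but too large for nuclear physics experiments.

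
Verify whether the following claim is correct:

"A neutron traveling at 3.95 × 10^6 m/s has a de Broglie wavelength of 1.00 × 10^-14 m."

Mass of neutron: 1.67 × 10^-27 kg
False

The claim is incorrect.

Using λ = h/(mv):
λ = (6.626 × 10^-34 J·s) / (1.67 × 10^-27 kg × 3.95 × 10^6 m/s)
λ = 1.00 × 10^-13 m

The actual wavelength differs from the claimed 1.00 × 10^-14 m.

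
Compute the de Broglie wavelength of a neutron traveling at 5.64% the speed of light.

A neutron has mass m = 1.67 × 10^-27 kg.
2.35 × 10^-14 m

Using the de Broglie relation λ = h/(mv):

v = 5.64% × c = 1.691 × 10^7 m/s

λ = h/(mv)
λ = (6.626 × 10^-34 J·s) / (1.67 × 10^-27 kg × 1.691 × 10^7 m/s)
λ = 2.35 × 10^-14 m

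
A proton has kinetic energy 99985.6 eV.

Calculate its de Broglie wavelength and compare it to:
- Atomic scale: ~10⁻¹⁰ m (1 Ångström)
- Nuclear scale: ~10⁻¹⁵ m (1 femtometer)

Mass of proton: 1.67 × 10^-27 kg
λ = 9.06 × 10^-14 m, which is between nuclear and atomic scales.

Using λ = h/√(2mKE):

KE = 99985.6 eV = 1.602 × 10^-14 J

λ = h/√(2mKE)
λ = (6.626 × 10^-34 J·s) / √(2 × 1.67 × 10^-27 kg × 1.602 × 10^-14 J)
λ = 9.06 × 10^-14 m

Comparison:
- Atomic scale (10⁻¹⁰ m): λ is 0.00091× this size
- Nuclear scale (10⁻¹⁵ m): λ is 91× this size

The wavelength is between nuclear and atomic scales.

This wavelength is appropriate for probing atomic structure but too large for nuclear physics experiments.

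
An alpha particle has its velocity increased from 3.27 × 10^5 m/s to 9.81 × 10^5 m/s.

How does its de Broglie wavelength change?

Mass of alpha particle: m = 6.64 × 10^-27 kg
The wavelength decreases by a factor of 3.

Using λ = h/(mv):

Initial wavelength: λ₁ = h/(mv₁) = 3.05 × 10^-13 m
Final wavelength: λ₂ = h/(mv₂) = 1.02 × 10^-13 m

Since λ ∝ 1/v, when velocity increases by a factor of 3, the wavelength decreases by a factor of 3.

λ₂/λ₁ = v₁/v₂ = 1/3

The wavelength decreases by a factor of 3.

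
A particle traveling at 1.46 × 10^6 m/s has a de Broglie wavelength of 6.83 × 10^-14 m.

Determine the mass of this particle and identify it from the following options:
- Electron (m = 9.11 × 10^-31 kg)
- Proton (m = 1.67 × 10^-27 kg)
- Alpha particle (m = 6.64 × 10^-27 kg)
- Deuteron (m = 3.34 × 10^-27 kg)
The particle is an alpha particle.

From λ = h/(mv), solve for mass:

m = h/(λv)
m = (6.626 × 10^-34 J·s) / (6.83 × 10^-14 m × 1.46 × 10^6 m/s)
m = 6.64 × 10^-27 kg

Comparing with the listed masses, this is closest to an alpha particle.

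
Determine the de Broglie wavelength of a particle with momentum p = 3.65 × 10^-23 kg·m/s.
1.82 × 10^-11 m

Using the de Broglie relation λ = h/p:

λ = h/p
λ = (6.626 × 10^-34 J·s) / (3.65 × 10^-23 kg·m/s)
λ = 1.82 × 10^-11 m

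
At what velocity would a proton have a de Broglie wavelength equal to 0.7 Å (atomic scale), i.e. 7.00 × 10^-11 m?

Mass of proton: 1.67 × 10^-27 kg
5.67 × 10^3 m/s

From λ = h/(mv), solve for v:

v = h/(mλ)
v = (6.626 × 10^-34 J·s) / (1.67 × 10^-27 kg × 7.00 × 10^-11 m)
v = 5.67 × 10^3 m/s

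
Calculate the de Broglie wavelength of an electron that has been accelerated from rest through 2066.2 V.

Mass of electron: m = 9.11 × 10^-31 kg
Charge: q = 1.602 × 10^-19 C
2.70 × 10^-11 m

When a particle is accelerated through voltage V, it gains kinetic energy KE = qV.

The de Broglie wavelength is then λ = h/√(2mqV):

λ = h/√(2mqV)
λ = (6.626 × 10^-34 J·s) / √(2 × 9.11 × 10^-31 kg × 1.602 × 10^-19 C × 2066.2 V)
λ = 2.70 × 10^-11 m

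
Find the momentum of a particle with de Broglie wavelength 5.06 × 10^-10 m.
1.31 × 10^-24 kg·m/s

From the de Broglie relation λ = h/p, we solve for p:

p = h/λ
p = (6.626 × 10^-34 J·s) / (5.06 × 10^-10 m)
p = 1.31 × 10^-24 kg·m/s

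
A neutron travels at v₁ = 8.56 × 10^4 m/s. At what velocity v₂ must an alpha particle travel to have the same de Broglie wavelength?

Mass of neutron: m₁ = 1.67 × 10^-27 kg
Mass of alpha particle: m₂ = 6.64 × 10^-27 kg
v₂ = 2.15 × 10^4 m/s

For equal de Broglie wavelengths: λ₁ = λ₂

h/(m₁v₁) = h/(m₂v₂)
m₁v₁ = m₂v₂
v₂ = v₁ · (m₁/m₂)

v₂ = 8.56 × 10^4 m/s × (1.67 × 10^-27 kg / 6.64 × 10^-27 kg)
v₂ = 2.15 × 10^4 m/s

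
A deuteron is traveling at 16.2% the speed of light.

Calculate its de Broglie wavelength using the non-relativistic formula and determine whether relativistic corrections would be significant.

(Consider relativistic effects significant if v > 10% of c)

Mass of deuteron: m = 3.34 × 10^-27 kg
Yes, relativistic corrections are needed.

Using the non-relativistic de Broglie formula λ = h/(mv):

v = 16.2% × c = 4.857 × 10^7 m/s

λ = h/(mv)
λ = (6.626 × 10^-34 J·s) / (3.34 × 10^-27 kg × 4.857 × 10^7 m/s)
λ = 4.08 × 10^-15 m

Since v = 16.2% of c > 10% of c, relativistic corrections ARE significant and the actual wavelength would differ from this non-relativistic estimate.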